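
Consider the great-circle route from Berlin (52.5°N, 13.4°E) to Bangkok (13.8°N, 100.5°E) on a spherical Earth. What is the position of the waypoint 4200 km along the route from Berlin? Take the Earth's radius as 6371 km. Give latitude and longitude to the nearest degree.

Write both endpoints as unit vectors p₁, p₂ with components (cos φ cos λ, cos φ sin λ, sin φ).
The central angle between the endpoints is δ = arccos(p₁·p₂) ≈ 1.350 rad (77.3°). The total great-circle distance is δ·R ≈ 1.350 × 6371 ≈ 8600 km, so the target fraction is f = 4200/8600 ≈ 0.488.
Interpolate at f ≈ 0.488 with slerp weights a = sin((1−f)δ)/sin δ ≈ 0.653, b = sin(fδ)/sin δ ≈ 0.628.
p = a·p₁ + b·p₂ ≈ (0.276, 0.692, 0.668); φ = arcsin(p_z) ≈ 41.89°, λ = atan2(p_y, p_x) ≈ 68.28°.

≈ 42°N, 68°E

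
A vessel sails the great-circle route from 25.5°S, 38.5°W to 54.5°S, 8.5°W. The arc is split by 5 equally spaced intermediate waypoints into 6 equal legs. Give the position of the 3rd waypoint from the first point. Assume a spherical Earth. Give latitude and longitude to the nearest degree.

≈ 41°S, 27°W

Write both endpoints as unit vectors p₁, p₂ with components (cos φ cos λ, cos φ sin λ, sin φ).
The central angle between the endpoints is δ = arccos(p₁·p₂) ≈ 0.636 rad (36.4°).
Interpolate at f = 3/6 with slerp weights a = sin((1−f)δ)/sin δ ≈ 0.526, b = sin(fδ)/sin δ ≈ 0.526.
p = a·p₁ + b·p₂ ≈ (0.674, -0.341, -0.655); φ = arcsin(p_z) ≈ -40.93°, λ = atan2(p_y, p_x) ≈ -26.83°.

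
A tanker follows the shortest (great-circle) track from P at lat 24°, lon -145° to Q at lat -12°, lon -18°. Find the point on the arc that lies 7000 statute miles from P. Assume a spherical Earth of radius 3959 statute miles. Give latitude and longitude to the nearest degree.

Convert each endpoint to a unit vector on the sphere (x = cos φ cos λ, y = cos φ sin λ, z = sin φ).
The central angle between the endpoints is δ = arccos(p₁·p₂) ≈ 2.243 rad (128.5°). The total great-circle distance is δ·R ≈ 2.243 × 3959 ≈ 8878 mi, so the target fraction is f = 7000/8878 ≈ 0.788.
Interpolate at f ≈ 0.788 with slerp weights a = sin((1−f)δ)/sin δ ≈ 0.584, b = sin(fδ)/sin δ ≈ 1.253.
p = a·p₁ + b·p₂ ≈ (0.729, -0.684, -0.023); φ = arcsin(p_z) ≈ -1.32°, λ = atan2(p_y, p_x) ≈ -43.21°.

≈ lat -1°, lon -43°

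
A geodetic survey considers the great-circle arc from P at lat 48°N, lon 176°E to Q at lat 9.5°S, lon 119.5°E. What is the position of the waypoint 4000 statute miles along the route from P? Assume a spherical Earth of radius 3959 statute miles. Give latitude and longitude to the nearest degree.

≈ lat 5°N, lon 130°E

Write both endpoints as unit vectors p₁, p₂ with components (cos φ cos λ, cos φ sin λ, sin φ).
The central angle between the endpoints is δ = arccos(p₁·p₂) ≈ 1.327 rad (76.0°). The total great-circle distance is δ·R ≈ 1.327 × 3959 ≈ 5253 mi, so the target fraction is f = 4000/5253 ≈ 0.762.
Interpolate at f ≈ 0.762 with slerp weights a = sin((1−f)δ)/sin δ ≈ 0.321, b = sin(fδ)/sin δ ≈ 0.873.
p = a·p₁ + b·p₂ ≈ (-0.638, 0.764, 0.094); φ = arcsin(p_z) ≈ 5.41°, λ = atan2(p_y, p_x) ≈ 129.85°.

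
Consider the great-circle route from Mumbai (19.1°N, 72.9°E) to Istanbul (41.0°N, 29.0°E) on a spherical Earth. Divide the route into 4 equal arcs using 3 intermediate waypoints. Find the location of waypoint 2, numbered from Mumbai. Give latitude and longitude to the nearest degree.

≈ 32°N, 54°E

Write both endpoints as unit vectors p₁, p₂ with components (cos φ cos λ, cos φ sin λ, sin φ).
The central angle between the endpoints is δ = arccos(p₁·p₂) ≈ 0.755 rad (43.2°).
Interpolate at f = 2/4 with slerp weights a = sin((1−f)δ)/sin δ ≈ 0.538, b = sin(fδ)/sin δ ≈ 0.538.
p = a·p₁ + b·p₂ ≈ (0.504, 0.683, 0.529); φ = arcsin(p_z) ≈ 31.93°, λ = atan2(p_y, p_x) ≈ 53.53°.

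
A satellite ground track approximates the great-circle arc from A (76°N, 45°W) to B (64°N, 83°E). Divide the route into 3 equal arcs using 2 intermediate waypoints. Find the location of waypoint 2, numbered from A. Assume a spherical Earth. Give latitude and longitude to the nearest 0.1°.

Convert each endpoint to a unit vector on the sphere (x = cos φ cos λ, y = cos φ sin λ, z = sin φ).
The central angle between the endpoints is δ = arccos(p₁·p₂) ≈ 0.632 rad (36.2°).
Interpolate at f = 2/3 with slerp weights a = sin((1−f)δ)/sin δ ≈ 0.354, b = sin(fδ)/sin δ ≈ 0.692.
p = a·p₁ + b·p₂ ≈ (0.098, 0.241, 0.966); φ = arcsin(p_z) ≈ 74.95°, λ = atan2(p_y, p_x) ≈ 67.94°.

≈ (74.9°N, 67.9°E)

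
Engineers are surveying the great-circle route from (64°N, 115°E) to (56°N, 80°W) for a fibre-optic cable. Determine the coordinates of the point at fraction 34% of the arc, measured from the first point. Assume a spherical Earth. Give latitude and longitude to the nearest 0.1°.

≈ (83.1°N, 143.9°E)

Write both endpoints as unit vectors p₁, p₂ with components (cos φ cos λ, cos φ sin λ, sin φ).
The central angle between the endpoints is δ = arccos(p₁·p₂) ≈ 1.038 rad (59.4°).
Interpolate at f = 0.34 with slerp weights a = sin((1−f)δ)/sin δ ≈ 0.734, b = sin(fδ)/sin δ ≈ 0.401.
p = a·p₁ + b·p₂ ≈ (-0.097, 0.071, 0.993); φ = arcsin(p_z) ≈ 83.09°, λ = atan2(p_y, p_x) ≈ 143.88°.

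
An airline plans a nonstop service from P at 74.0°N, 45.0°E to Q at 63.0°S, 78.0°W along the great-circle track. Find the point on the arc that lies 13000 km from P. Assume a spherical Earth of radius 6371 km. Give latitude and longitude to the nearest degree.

The haversine formula gives a central angle δ ≈ 2.751 rad (157.6°) between the endpoints. The total great-circle distance is δ·R ≈ 2.751 × 6371 ≈ 17526 km, so the target fraction is f = 13000/17526 ≈ 0.742.
Interpolate at f ≈ 0.742 with slerp weights a = sin((1−f)δ)/sin δ ≈ 1.712, b = sin(fδ)/sin δ ≈ 2.341.
p = a·p₁ + b·p₂ ≈ (0.555, -0.706, -0.440); φ = arcsin(p_z) ≈ -26.12°, λ = atan2(p_y, p_x) ≈ -51.84°.

≈ 26°S, 52°W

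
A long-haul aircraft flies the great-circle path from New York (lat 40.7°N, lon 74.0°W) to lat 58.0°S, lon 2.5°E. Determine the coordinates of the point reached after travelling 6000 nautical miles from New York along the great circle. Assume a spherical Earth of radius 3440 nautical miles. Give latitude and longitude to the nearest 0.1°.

≈ lat 46.1°S, lon 18.5°W

The haversine formula gives a central angle δ ≈ 2.048 rad (117.3°) between the endpoints. The total great-circle distance is δ·R ≈ 2.048 × 3440 ≈ 7045 nmi, so the target fraction is f = 6000/7045 ≈ 0.852.
Interpolate at f ≈ 0.852 with slerp weights a = sin((1−f)δ)/sin δ ≈ 0.337, b = sin(fδ)/sin δ ≈ 1.109.
p = a·p₁ + b·p₂ ≈ (0.657, -0.220, -0.721); φ = arcsin(p_z) ≈ -46.12°, λ = atan2(p_y, p_x) ≈ -18.48°.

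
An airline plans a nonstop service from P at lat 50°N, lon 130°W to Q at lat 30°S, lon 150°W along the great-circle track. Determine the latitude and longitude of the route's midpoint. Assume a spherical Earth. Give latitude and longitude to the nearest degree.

≈ lat 10°N, lon 141°W

The haversine formula gives a central angle δ ≈ 1.430 rad (81.9°) between the endpoints.
Interpolate at f = 1/2 with slerp weights a = sin((1−f)δ)/sin δ ≈ 0.662, b = sin(fδ)/sin δ ≈ 0.662.
p = a·p₁ + b·p₂ ≈ (-0.770, -0.613, 0.176); φ = arcsin(p_z) ≈ 10.15°, λ = atan2(p_y, p_x) ≈ -141.49°.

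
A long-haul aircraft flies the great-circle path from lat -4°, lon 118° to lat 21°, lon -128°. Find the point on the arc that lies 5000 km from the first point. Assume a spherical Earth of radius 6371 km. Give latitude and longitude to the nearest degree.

Convert each endpoint to a unit vector on the sphere (x = cos φ cos λ, y = cos φ sin λ, z = sin φ).
The central angle between the endpoints is δ = arccos(p₁·p₂) ≈ 1.986 rad (113.8°). The total great-circle distance is δ·R ≈ 1.986 × 6371 ≈ 12656 km, so the target fraction is f = 5000/12656 ≈ 0.395.
Interpolate at f ≈ 0.395 with slerp weights a = sin((1−f)δ)/sin δ ≈ 1.019, b = sin(fδ)/sin δ ≈ 0.772.
p = a·p₁ + b·p₂ ≈ (-0.921, 0.330, 0.206); φ = arcsin(p_z) ≈ 11.87°, λ = atan2(p_y, p_x) ≈ 160.32°.

≈ lat 12°, lon 160°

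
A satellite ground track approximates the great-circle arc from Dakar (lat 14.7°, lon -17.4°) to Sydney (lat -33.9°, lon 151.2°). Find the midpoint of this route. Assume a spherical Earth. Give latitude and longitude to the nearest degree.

Convert each endpoint to a unit vector on the sphere (x = cos φ cos λ, y = cos φ sin λ, z = sin φ).
The central angle between the endpoints is δ = arccos(p₁·p₂) ≈ 2.761 rad (158.2°).
Interpolate at f = 1/2 with slerp weights a = sin((1−f)δ)/sin δ ≈ 2.645, b = sin(fδ)/sin δ ≈ 2.645.
p = a·p₁ + b·p₂ ≈ (0.518, 0.293, -0.804); φ = arcsin(p_z) ≈ -53.52°, λ = atan2(p_y, p_x) ≈ 29.48°.

≈ lat -54°, lon 29°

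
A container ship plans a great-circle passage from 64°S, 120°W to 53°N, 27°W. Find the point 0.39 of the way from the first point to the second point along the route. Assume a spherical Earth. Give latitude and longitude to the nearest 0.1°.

From cos δ = sin φ₁ sin φ₂ + cos φ₁ cos φ₂ cos Δλ, the central angle is δ ≈ 2.391 rad (137.0°).
Interpolate at f = 0.39 with slerp weights a = sin((1−f)δ)/sin δ ≈ 1.458, b = sin(fδ)/sin δ ≈ 1.178.
p = a·p₁ + b·p₂ ≈ (0.312, -0.875, -0.369); φ = arcsin(p_z) ≈ -21.67°, λ = atan2(p_y, p_x) ≈ -70.37°.

≈ 21.7°S, 70.4°W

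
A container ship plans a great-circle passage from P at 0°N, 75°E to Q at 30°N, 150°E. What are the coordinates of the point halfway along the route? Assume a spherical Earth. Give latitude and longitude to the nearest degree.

≈ 19°N, 109°E

The haversine formula gives a central angle δ ≈ 1.345 rad (77.0°) between the endpoints.
Interpolate at f = 1/2 with slerp weights a = sin((1−f)δ)/sin δ ≈ 0.639, b = sin(fδ)/sin δ ≈ 0.639.
p = a·p₁ + b·p₂ ≈ (-0.314, 0.894, 0.320); φ = arcsin(p_z) ≈ 18.64°, λ = atan2(p_y, p_x) ≈ 109.35°.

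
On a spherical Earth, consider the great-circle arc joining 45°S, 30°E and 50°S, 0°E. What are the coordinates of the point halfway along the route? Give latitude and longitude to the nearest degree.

Write both endpoints as unit vectors p₁, p₂ with components (cos φ cos λ, cos φ sin λ, sin φ).
The central angle between the endpoints is δ = arccos(p₁·p₂) ≈ 0.362 rad (20.7°).
Interpolate at f = 1/2 with slerp weights a = sin((1−f)δ)/sin δ ≈ 0.508, b = sin(fδ)/sin δ ≈ 0.508.
p = a·p₁ + b·p₂ ≈ (0.638, 0.180, -0.749); φ = arcsin(p_z) ≈ -48.49°, λ = atan2(p_y, p_x) ≈ 15.73°.

≈ 48°S, 16°E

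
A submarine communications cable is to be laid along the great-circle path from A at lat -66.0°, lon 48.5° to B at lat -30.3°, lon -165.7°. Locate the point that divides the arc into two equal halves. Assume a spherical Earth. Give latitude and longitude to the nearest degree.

Write both endpoints as unit vectors p₁, p₂ with components (cos φ cos λ, cos φ sin λ, sin φ).
The central angle between the endpoints is δ = arccos(p₁·p₂) ≈ 1.400 rad (80.2°).
Interpolate at f = 1/2 with slerp weights a = sin((1−f)δ)/sin δ ≈ 0.654, b = sin(fδ)/sin δ ≈ 0.654.
p = a·p₁ + b·p₂ ≈ (-0.371, 0.060, -0.927); φ = arcsin(p_z) ≈ -67.95°, λ = atan2(p_y, p_x) ≈ 170.85°.

≈ lat -68°, lon 171°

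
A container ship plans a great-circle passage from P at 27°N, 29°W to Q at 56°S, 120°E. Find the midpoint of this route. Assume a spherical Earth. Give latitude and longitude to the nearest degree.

From cos δ = sin φ₁ sin φ₂ + cos φ₁ cos φ₂ cos Δλ, the central angle is δ ≈ 2.504 rad (143.5°).
Interpolate at f = 1/2 with slerp weights a = sin((1−f)δ)/sin δ ≈ 1.595, b = sin(fδ)/sin δ ≈ 1.595.
p = a·p₁ + b·p₂ ≈ (0.797, 0.083, -0.598); φ = arcsin(p_z) ≈ -36.74°, λ = atan2(p_y, p_x) ≈ 5.98°.

≈ 37°S, 6°E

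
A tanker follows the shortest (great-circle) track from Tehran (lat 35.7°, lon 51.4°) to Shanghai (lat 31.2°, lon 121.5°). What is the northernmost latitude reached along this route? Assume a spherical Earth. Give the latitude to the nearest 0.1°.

The great circle lies in the plane with unit normal n̂ = (p₁ × p₂)/|p₁ × p₂|.
Here n̂_z ≈ +0.775; the vertex latitude is φ_max = arccos|n̂_z| ≈ 39.2°.
Check via Clairaut: cos φ_max = |cos φ₁| · sin C = cos(35.7°)·sin(72.7°) ≈ 0.775, again giving ≈ 39.2°.

≈ 39.2°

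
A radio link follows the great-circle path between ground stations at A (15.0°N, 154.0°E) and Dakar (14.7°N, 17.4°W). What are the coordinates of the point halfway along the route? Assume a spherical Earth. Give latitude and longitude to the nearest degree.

≈ (74°N, 68°E)

Write both endpoints as unit vectors p₁, p₂ with components (cos φ cos λ, cos φ sin λ, sin φ).
The central angle between the endpoints is δ = arccos(p₁·p₂) ≈ 2.602 rad (149.1°).
Interpolate at f = 1/2 with slerp weights a = sin((1−f)δ)/sin δ ≈ 1.877, b = sin(fδ)/sin δ ≈ 1.877.
p = a·p₁ + b·p₂ ≈ (0.103, 0.252, 0.962); φ = arcsin(p_z) ≈ 74.21°, λ = atan2(p_y, p_x) ≈ 67.77°.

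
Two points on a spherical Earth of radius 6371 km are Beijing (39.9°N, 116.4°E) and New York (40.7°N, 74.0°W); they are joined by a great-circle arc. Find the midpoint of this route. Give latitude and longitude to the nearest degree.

≈ (84°N, 163°W)

Write both endpoints as unit vectors p₁, p₂ with components (cos φ cos λ, cos φ sin λ, sin φ).
The central angle between the endpoints is δ = arccos(p₁·p₂) ≈ 1.725 rad (98.8°).
Interpolate at f = 1/2 with slerp weights a = sin((1−f)δ)/sin δ ≈ 0.769, b = sin(fδ)/sin δ ≈ 0.769.
p = a·p₁ + b·p₂ ≈ (-0.102, -0.032, 0.994); φ = arcsin(p_z) ≈ 83.89°, λ = atan2(p_y, p_x) ≈ -162.52°.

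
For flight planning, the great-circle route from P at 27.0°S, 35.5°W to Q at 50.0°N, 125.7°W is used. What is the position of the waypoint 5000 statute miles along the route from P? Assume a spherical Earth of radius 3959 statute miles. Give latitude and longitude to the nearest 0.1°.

From cos δ = sin φ₁ sin φ₂ + cos φ₁ cos φ₂ cos Δλ, the central angle is δ ≈ 1.928 rad (110.5°). The total great-circle distance is δ·R ≈ 1.928 × 3959 ≈ 7633 mi, so the target fraction is f = 5000/7633 ≈ 0.655.
Interpolate at f ≈ 0.655 with slerp weights a = sin((1−f)δ)/sin δ ≈ 0.659, b = sin(fδ)/sin δ ≈ 1.017.
p = a·p₁ + b·p₂ ≈ (0.096, -0.872, 0.480); φ = arcsin(p_z) ≈ 28.70°, λ = atan2(p_y, p_x) ≈ -83.69°.

≈ 28.7°N, 83.7°W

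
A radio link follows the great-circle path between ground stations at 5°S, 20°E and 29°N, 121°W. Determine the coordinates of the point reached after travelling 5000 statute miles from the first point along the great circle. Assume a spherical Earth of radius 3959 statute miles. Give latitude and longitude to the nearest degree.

The haversine formula gives a central angle δ ≈ 2.374 rad (136.0°) between the endpoints. The total great-circle distance is δ·R ≈ 2.374 × 3959 ≈ 9397 mi, so the target fraction is f = 5000/9397 ≈ 0.532.
Interpolate at f ≈ 0.532 with slerp weights a = sin((1−f)δ)/sin δ ≈ 1.290, b = sin(fδ)/sin δ ≈ 1.372.
p = a·p₁ + b·p₂ ≈ (0.590, -0.589, 0.553); φ = arcsin(p_z) ≈ 33.55°, λ = atan2(p_y, p_x) ≈ -44.98°.

≈ 34°N, 45°W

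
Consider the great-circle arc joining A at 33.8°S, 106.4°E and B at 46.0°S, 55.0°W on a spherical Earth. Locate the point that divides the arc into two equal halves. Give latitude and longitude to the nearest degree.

≈ 78°S, 54°E

From cos δ = sin φ₁ sin φ₂ + cos φ₁ cos φ₂ cos Δλ, the central angle is δ ≈ 1.718 rad (98.4°).
Interpolate at f = 1/2 with slerp weights a = sin((1−f)δ)/sin δ ≈ 0.766, b = sin(fδ)/sin δ ≈ 0.766.
p = a·p₁ + b·p₂ ≈ (0.125, 0.175, -0.977); φ = arcsin(p_z) ≈ -77.58°, λ = atan2(p_y, p_x) ≈ 54.32°.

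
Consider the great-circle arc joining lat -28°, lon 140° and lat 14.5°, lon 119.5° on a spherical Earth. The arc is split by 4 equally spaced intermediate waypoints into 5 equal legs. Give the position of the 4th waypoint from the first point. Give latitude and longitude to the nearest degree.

≈ lat 6°, lon 123°

Write both endpoints as unit vectors p₁, p₂ with components (cos φ cos λ, cos φ sin λ, sin φ).
The central angle between the endpoints is δ = arccos(p₁·p₂) ≈ 0.819 rad (46.9°).
Interpolate at f = 4/5 with slerp weights a = sin((1−f)δ)/sin δ ≈ 0.223, b = sin(fδ)/sin δ ≈ 0.834.
p = a·p₁ + b·p₂ ≈ (-0.549, 0.830, 0.104); φ = arcsin(p_z) ≈ 5.97°, λ = atan2(p_y, p_x) ≈ 123.48°.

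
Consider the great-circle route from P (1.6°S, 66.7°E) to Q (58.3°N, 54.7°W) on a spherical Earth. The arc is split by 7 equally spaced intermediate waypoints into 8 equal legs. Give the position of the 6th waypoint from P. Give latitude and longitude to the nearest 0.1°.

≈ (60.0°N, 1.0°W)

From cos δ = sin φ₁ sin φ₂ + cos φ₁ cos φ₂ cos Δλ, the central angle is δ ≈ 1.873 rad (107.3°).
Interpolate at f = 6/8 with slerp weights a = sin((1−f)δ)/sin δ ≈ 0.473, b = sin(fδ)/sin δ ≈ 1.033.
p = a·p₁ + b·p₂ ≈ (0.501, -0.009, 0.866); φ = arcsin(p_z) ≈ 59.96°, λ = atan2(p_y, p_x) ≈ -1.04°.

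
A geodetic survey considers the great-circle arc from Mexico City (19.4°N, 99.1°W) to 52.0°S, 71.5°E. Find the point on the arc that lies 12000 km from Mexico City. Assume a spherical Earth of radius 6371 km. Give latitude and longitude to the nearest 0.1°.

≈ 79.9°S, 15.8°W

From cos δ = sin φ₁ sin φ₂ + cos φ₁ cos φ₂ cos Δλ, the central angle is δ ≈ 2.558 rad (146.6°). The total great-circle distance is δ·R ≈ 2.558 × 6371 ≈ 16299 km, so the target fraction is f = 12000/16299 ≈ 0.736.
Interpolate at f ≈ 0.736 with slerp weights a = sin((1−f)δ)/sin δ ≈ 1.134, b = sin(fδ)/sin δ ≈ 1.728.
p = a·p₁ + b·p₂ ≈ (0.168, -0.048, -0.985); φ = arcsin(p_z) ≈ -79.93°, λ = atan2(p_y, p_x) ≈ -15.84°.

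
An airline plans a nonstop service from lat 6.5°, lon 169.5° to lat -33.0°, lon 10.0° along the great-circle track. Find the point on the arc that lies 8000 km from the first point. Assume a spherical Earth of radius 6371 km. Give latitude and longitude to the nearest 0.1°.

≈ lat -49.2°, lon 117.1°

The haversine formula gives a central angle δ ≈ 2.572 rad (147.4°) between the endpoints. The total great-circle distance is δ·R ≈ 2.572 × 6371 ≈ 16387 km, so the target fraction is f = 8000/16387 ≈ 0.488.
Interpolate at f ≈ 0.488 with slerp weights a = sin((1−f)δ)/sin δ ≈ 1.795, b = sin(fδ)/sin δ ≈ 1.763.
p = a·p₁ + b·p₂ ≈ (-0.297, 0.582, -0.757); φ = arcsin(p_z) ≈ -49.21°, λ = atan2(p_y, p_x) ≈ 117.06°.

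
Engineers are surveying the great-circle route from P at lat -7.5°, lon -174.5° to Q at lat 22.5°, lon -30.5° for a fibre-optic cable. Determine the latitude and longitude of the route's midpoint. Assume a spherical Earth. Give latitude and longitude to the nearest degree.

≈ lat 23°, lon -109°

Write both endpoints as unit vectors p₁, p₂ with components (cos φ cos λ, cos φ sin λ, sin φ).
The central angle between the endpoints is δ = arccos(p₁·p₂) ≈ 2.483 rad (142.3°).
Interpolate at f = 1/2 with slerp weights a = sin((1−f)δ)/sin δ ≈ 1.547, b = sin(fδ)/sin δ ≈ 1.547.
p = a·p₁ + b·p₂ ≈ (-0.295, -0.872, 0.390); φ = arcsin(p_z) ≈ 22.95°, λ = atan2(p_y, p_x) ≈ -108.70°.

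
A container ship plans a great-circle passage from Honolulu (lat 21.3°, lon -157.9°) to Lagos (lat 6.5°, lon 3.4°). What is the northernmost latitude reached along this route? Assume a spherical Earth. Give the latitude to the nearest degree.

The great circle lies in the plane with unit normal n̂ = (p₁ × p₂)/|p₁ × p₂|.
Here n̂_z ≈ +0.540; the vertex latitude is φ_max = arccos|n̂_z| ≈ 57.3°.
Check via Clairaut: cos φ_max = |cos φ₁| · sin C = cos(21.3°)·sin(35.5°) ≈ 0.540, again giving ≈ 57.3°.

≈ 57°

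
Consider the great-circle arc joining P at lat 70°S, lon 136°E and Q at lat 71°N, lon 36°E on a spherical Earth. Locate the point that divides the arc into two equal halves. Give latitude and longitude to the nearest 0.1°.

≈ lat 0.8°N, lon 87.7°E

Convert each endpoint to a unit vector on the sphere (x = cos φ cos λ, y = cos φ sin λ, z = sin φ).
The central angle between the endpoints is δ = arccos(p₁·p₂) ≈ 2.709 rad (155.2°).
Interpolate at f = 1/2 with slerp weights a = sin((1−f)δ)/sin δ ≈ 2.329, b = sin(fδ)/sin δ ≈ 2.329.
p = a·p₁ + b·p₂ ≈ (0.040, 0.999, 0.014); φ = arcsin(p_z) ≈ 0.78°, λ = atan2(p_y, p_x) ≈ 87.68°.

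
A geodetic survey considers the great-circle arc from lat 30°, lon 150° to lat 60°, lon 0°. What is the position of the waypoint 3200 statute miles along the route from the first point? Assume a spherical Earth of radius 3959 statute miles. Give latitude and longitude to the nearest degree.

≈ lat 72°, lon 114°

Write both endpoints as unit vectors p₁, p₂ with components (cos φ cos λ, cos φ sin λ, sin φ).
The central angle between the endpoints is δ = arccos(p₁·p₂) ≈ 1.513 rad (86.7°). The total great-circle distance is δ·R ≈ 1.513 × 3959 ≈ 5989 mi, so the target fraction is f = 3200/5989 ≈ 0.534.
Interpolate at f ≈ 0.534 with slerp weights a = sin((1−f)δ)/sin δ ≈ 0.649, b = sin(fδ)/sin δ ≈ 0.724.
p = a·p₁ + b·p₂ ≈ (-0.124, 0.281, 0.952); φ = arcsin(p_z) ≈ 72.11°, λ = atan2(p_y, p_x) ≈ 113.88°.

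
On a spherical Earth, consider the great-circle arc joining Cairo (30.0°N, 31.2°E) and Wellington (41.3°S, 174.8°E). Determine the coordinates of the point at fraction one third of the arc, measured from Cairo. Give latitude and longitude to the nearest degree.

Convert each endpoint to a unit vector on the sphere (x = cos φ cos λ, y = cos φ sin λ, z = sin φ).
The central angle between the endpoints is δ = arccos(p₁·p₂) ≈ 2.594 rad (148.6°).
Interpolate at f = 1/3 with slerp weights a = sin((1−f)δ)/sin δ ≈ 1.896, b = sin(fδ)/sin δ ≈ 1.461.
p = a·p₁ + b·p₂ ≈ (0.312, 0.950, -0.016); φ = arcsin(p_z) ≈ -0.93°, λ = atan2(p_y, p_x) ≈ 71.84°.

≈ 1°S, 72°E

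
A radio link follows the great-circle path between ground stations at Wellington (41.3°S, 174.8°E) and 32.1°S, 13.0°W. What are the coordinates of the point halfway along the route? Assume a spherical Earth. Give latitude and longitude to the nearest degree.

Write both endpoints as unit vectors p₁, p₂ with components (cos φ cos λ, cos φ sin λ, sin φ).
The central angle between the endpoints is δ = arccos(p₁·p₂) ≈ 1.854 rad (106.2°).
Interpolate at f = 1/2 with slerp weights a = sin((1−f)δ)/sin δ ≈ 0.833, b = sin(fδ)/sin δ ≈ 0.833.
p = a·p₁ + b·p₂ ≈ (0.064, -0.102, -0.993); φ = arcsin(p_z) ≈ -83.07°, λ = atan2(p_y, p_x) ≈ -57.76°.

≈ 83°S, 58°W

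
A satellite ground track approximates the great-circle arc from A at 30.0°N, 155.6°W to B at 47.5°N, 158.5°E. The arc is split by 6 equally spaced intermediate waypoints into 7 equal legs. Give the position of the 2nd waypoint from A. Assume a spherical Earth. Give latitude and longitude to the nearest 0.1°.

≈ 36.7°N, 166.3°W

Convert each endpoint to a unit vector on the sphere (x = cos φ cos λ, y = cos φ sin λ, z = sin φ).
The central angle between the endpoints is δ = arccos(p₁·p₂) ≈ 0.683 rad (39.1°).
Interpolate at f = 2/7 with slerp weights a = sin((1−f)δ)/sin δ ≈ 0.743, b = sin(fδ)/sin δ ≈ 0.307.
p = a·p₁ + b·p₂ ≈ (-0.779, -0.190, 0.598); φ = arcsin(p_z) ≈ 36.72°, λ = atan2(p_y, p_x) ≈ -166.32°.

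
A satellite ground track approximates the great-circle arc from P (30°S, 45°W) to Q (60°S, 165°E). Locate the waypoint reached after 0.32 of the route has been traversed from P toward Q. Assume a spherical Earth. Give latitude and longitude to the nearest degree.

≈ (56°S, 57°W)

Convert each endpoint to a unit vector on the sphere (x = cos φ cos λ, y = cos φ sin λ, z = sin φ).
The central angle between the endpoints is δ = arccos(p₁·p₂) ≈ 1.513 rad (86.7°).
Interpolate at f = 0.32 with slerp weights a = sin((1−f)δ)/sin δ ≈ 0.858, b = sin(fδ)/sin δ ≈ 0.466.
p = a·p₁ + b·p₂ ≈ (0.300, -0.465, -0.833); φ = arcsin(p_z) ≈ -56.38°, λ = atan2(p_y, p_x) ≈ -57.15°.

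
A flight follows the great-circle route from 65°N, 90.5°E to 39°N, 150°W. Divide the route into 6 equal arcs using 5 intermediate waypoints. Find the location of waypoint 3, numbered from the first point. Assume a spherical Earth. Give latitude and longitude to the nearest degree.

≈ 66°N, 177°E

The haversine formula gives a central angle δ ≈ 1.150 rad (65.9°) between the endpoints.
Interpolate at f = 3/6 with slerp weights a = sin((1−f)δ)/sin δ ≈ 0.596, b = sin(fδ)/sin δ ≈ 0.596.
p = a·p₁ + b·p₂ ≈ (-0.403, 0.020, 0.915); φ = arcsin(p_z) ≈ 66.19°, λ = atan2(p_y, p_x) ≈ 177.12°.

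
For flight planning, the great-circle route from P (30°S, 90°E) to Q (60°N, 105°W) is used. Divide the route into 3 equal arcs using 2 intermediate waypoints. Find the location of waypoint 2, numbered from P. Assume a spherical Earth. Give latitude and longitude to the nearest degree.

≈ (65°N, 125°E)

Write both endpoints as unit vectors p₁, p₂ with components (cos φ cos λ, cos φ sin λ, sin φ).
The central angle between the endpoints is δ = arccos(p₁·p₂) ≈ 2.589 rad (148.4°).
Interpolate at f = 2/3 with slerp weights a = sin((1−f)δ)/sin δ ≈ 1.448, b = sin(fδ)/sin δ ≈ 1.883.
p = a·p₁ + b·p₂ ≈ (-0.244, 0.345, 0.907); φ = arcsin(p_z) ≈ 65.03°, λ = atan2(p_y, p_x) ≈ 125.25°.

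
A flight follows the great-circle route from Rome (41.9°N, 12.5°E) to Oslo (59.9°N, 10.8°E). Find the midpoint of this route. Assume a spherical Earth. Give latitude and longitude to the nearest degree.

The haversine formula gives a central angle δ ≈ 0.315 rad (18.0°) between the endpoints.
Interpolate at f = 1/2 with slerp weights a = sin((1−f)δ)/sin δ ≈ 0.506, b = sin(fδ)/sin δ ≈ 0.506.
p = a·p₁ + b·p₂ ≈ (0.617, 0.129, 0.776); φ = arcsin(p_z) ≈ 50.90°, λ = atan2(p_y, p_x) ≈ 11.82°.

≈ 51°N, 12°E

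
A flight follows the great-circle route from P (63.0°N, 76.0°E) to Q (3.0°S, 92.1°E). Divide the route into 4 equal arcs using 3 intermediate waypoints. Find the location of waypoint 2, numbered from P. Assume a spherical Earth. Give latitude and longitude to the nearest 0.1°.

Convert each endpoint to a unit vector on the sphere (x = cos φ cos λ, y = cos φ sin λ, z = sin φ).
The central angle between the endpoints is δ = arccos(p₁·p₂) ≈ 1.171 rad (67.1°).
Interpolate at f = 2/4 with slerp weights a = sin((1−f)δ)/sin δ ≈ 0.600, b = sin(fδ)/sin δ ≈ 0.600.
p = a·p₁ + b·p₂ ≈ (0.044, 0.863, 0.503); φ = arcsin(p_z) ≈ 30.21°, λ = atan2(p_y, p_x) ≈ 87.09°.

≈ (30.2°N, 87.1°E)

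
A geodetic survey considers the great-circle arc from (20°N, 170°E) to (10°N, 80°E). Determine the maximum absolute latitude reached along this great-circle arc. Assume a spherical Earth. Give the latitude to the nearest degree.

≈ 22°N

The great circle lies in the plane with unit normal n̂ = (p₁ × p₂)/|p₁ × p₂|.
Here n̂_z ≈ -0.927; the vertex latitude is φ_max = arccos|n̂_z| ≈ 22.0°.
Check via Clairaut: cos φ_max = |cos φ₁| · sin C = cos(20.0°)·sin(80.6°) ≈ 0.927, again giving ≈ 22.0°.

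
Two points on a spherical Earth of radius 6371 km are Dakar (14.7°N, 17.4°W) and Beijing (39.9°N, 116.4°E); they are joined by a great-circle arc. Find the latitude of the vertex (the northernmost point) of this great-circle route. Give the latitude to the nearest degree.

The great circle lies in the plane with unit normal n̂ = (p₁ × p₂)/|p₁ × p₂|.
Here n̂_z ≈ +0.572; the vertex latitude is φ_max = arccos|n̂_z| ≈ 55.1°.

≈ 55°N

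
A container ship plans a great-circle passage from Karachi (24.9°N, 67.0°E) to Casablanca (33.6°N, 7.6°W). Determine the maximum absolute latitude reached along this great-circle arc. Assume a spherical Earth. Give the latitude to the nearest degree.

≈ 36°N

The great circle lies in the plane with unit normal n̂ = (p₁ × p₂)/|p₁ × p₂|.
Here n̂_z ≈ -0.808; the vertex latitude is φ_max = arccos|n̂_z| ≈ 36.1°.
Check via Clairaut: cos φ_max = |cos φ₁| · sin C = cos(24.9°)·sin(63.0°) ≈ 0.808, again giving ≈ 36.1°.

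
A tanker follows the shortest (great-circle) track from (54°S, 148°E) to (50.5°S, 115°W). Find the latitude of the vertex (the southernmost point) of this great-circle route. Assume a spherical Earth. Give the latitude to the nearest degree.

The great circle lies in the plane with unit normal n̂ = (p₁ × p₂)/|p₁ × p₂|.
Here n̂_z ≈ +0.455; the vertex latitude is φ_max = arccos|n̂_z| ≈ 62.9°.
Check via Clairaut: cos φ_max = |cos φ₁| · sin C = cos(54.0°)·sin(129.3°) ≈ 0.455, again giving ≈ 62.9°.

≈ 63°S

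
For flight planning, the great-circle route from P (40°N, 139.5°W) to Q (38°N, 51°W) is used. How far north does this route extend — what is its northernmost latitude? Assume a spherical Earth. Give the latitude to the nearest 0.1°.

≈ 48.5°N

The great circle lies in the plane with unit normal n̂ = (p₁ × p₂)/|p₁ × p₂|.
Here n̂_z ≈ +0.662; the vertex latitude is φ_max = arccos|n̂_z| ≈ 48.5°.
Check via Clairaut: cos φ_max = |cos φ₁| · sin C = cos(40.0°)·sin(59.8°) ≈ 0.662, again giving ≈ 48.5°.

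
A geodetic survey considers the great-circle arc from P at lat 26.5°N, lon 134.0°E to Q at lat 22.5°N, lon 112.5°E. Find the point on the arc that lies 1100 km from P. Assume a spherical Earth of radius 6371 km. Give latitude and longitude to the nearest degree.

≈ lat 25°N, lon 123°E

Convert each endpoint to a unit vector on the sphere (x = cos φ cos λ, y = cos φ sin λ, z = sin φ).
The central angle between the endpoints is δ = arccos(p₁·p₂) ≈ 0.348 rad (19.9°). The total great-circle distance is δ·R ≈ 0.348 × 6371 ≈ 2218 km, so the target fraction is f = 1100/2218 ≈ 0.496.
Interpolate at f ≈ 0.496 with slerp weights a = sin((1−f)δ)/sin δ ≈ 0.512, b = sin(fδ)/sin δ ≈ 0.504.
p = a·p₁ + b·p₂ ≈ (-0.496, 0.759, 0.421); φ = arcsin(p_z) ≈ 24.90°, λ = atan2(p_y, p_x) ≈ 123.16°.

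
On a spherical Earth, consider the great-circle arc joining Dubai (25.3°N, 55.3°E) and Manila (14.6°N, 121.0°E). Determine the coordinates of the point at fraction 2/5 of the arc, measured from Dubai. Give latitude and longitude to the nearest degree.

≈ 24°N, 83°E

Write both endpoints as unit vectors p₁, p₂ with components (cos φ cos λ, cos φ sin λ, sin φ).
The central angle between the endpoints is δ = arccos(p₁·p₂) ≈ 1.084 rad (62.1°).
Interpolate at f = 2/5 with slerp weights a = sin((1−f)δ)/sin δ ≈ 0.685, b = sin(fδ)/sin δ ≈ 0.475.
p = a·p₁ + b·p₂ ≈ (0.116, 0.904, 0.413); φ = arcsin(p_z) ≈ 24.37°, λ = atan2(p_y, p_x) ≈ 82.70°.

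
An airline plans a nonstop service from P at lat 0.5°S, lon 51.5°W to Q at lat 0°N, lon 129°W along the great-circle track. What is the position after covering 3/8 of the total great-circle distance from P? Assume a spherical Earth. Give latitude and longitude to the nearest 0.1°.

≈ lat 0.4°S, lon 80.6°W

Write both endpoints as unit vectors p₁, p₂ with components (cos φ cos λ, cos φ sin λ, sin φ).
The central angle between the endpoints is δ = arccos(p₁·p₂) ≈ 1.353 rad (77.5°).
Interpolate at f = 3/8 with slerp weights a = sin((1−f)δ)/sin δ ≈ 0.766, b = sin(fδ)/sin δ ≈ 0.498.
p = a·p₁ + b·p₂ ≈ (0.164, -0.986, -0.007); φ = arcsin(p_z) ≈ -0.38°, λ = atan2(p_y, p_x) ≈ -80.56°.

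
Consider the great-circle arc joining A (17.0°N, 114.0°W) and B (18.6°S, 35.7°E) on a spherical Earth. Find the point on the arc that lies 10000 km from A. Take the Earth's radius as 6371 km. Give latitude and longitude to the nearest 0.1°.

≈ (7.5°S, 26.4°W)

Convert each endpoint to a unit vector on the sphere (x = cos φ cos λ, y = cos φ sin λ, z = sin φ).
The central angle between the endpoints is δ = arccos(p₁·p₂) ≈ 2.638 rad (151.1°). The total great-circle distance is δ·R ≈ 2.638 × 6371 ≈ 16806 km, so the target fraction is f = 10000/16806 ≈ 0.595.
Interpolate at f ≈ 0.595 with slerp weights a = sin((1−f)δ)/sin δ ≈ 1.816, b = sin(fδ)/sin δ ≈ 2.072.
p = a·p₁ + b·p₂ ≈ (0.888, -0.440, -0.130); φ = arcsin(p_z) ≈ -7.47°, λ = atan2(p_y, p_x) ≈ -26.37°.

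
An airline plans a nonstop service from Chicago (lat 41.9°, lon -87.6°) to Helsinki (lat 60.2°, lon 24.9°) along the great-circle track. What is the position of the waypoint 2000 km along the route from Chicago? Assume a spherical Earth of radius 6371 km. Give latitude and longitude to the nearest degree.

≈ lat 56°, lon -71°

Convert each endpoint to a unit vector on the sphere (x = cos φ cos λ, y = cos φ sin λ, z = sin φ).
The central angle between the endpoints is δ = arccos(p₁·p₂) ≈ 1.117 rad (64.0°). The total great-circle distance is δ·R ≈ 1.117 × 6371 ≈ 7119 km, so the target fraction is f = 2000/7119 ≈ 0.281.
Interpolate at f ≈ 0.281 with slerp weights a = sin((1−f)δ)/sin δ ≈ 0.801, b = sin(fδ)/sin δ ≈ 0.343.
p = a·p₁ + b·p₂ ≈ (0.180, -0.524, 0.833); φ = arcsin(p_z) ≈ 56.39°, λ = atan2(p_y, p_x) ≈ -71.05°.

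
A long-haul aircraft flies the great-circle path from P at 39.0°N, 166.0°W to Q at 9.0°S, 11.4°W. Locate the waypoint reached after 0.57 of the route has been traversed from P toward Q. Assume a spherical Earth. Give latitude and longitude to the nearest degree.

≈ 41°N, 50°W

Write both endpoints as unit vectors p₁, p₂ with components (cos φ cos λ, cos φ sin λ, sin φ).
The central angle between the endpoints is δ = arccos(p₁·p₂) ≈ 2.485 rad (142.4°).
Interpolate at f = 0.57 with slerp weights a = sin((1−f)δ)/sin δ ≈ 1.435, b = sin(fδ)/sin δ ≈ 1.618.
p = a·p₁ + b·p₂ ≈ (0.484, -0.586, 0.650); φ = arcsin(p_z) ≈ 40.54°, λ = atan2(p_y, p_x) ≈ -50.41°.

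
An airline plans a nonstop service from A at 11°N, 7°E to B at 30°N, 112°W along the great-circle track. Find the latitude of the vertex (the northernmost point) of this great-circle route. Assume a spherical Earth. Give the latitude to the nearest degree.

The great circle lies in the plane with unit normal n̂ = (p₁ × p₂)/|p₁ × p₂|.
Here n̂_z ≈ -0.784; the vertex latitude is φ_max = arccos|n̂_z| ≈ 38.4°.
Check via Clairaut: cos φ_max = |cos φ₁| · sin C = cos(11.0°)·sin(53.0°) ≈ 0.784, again giving ≈ 38.4°.

≈ 38°N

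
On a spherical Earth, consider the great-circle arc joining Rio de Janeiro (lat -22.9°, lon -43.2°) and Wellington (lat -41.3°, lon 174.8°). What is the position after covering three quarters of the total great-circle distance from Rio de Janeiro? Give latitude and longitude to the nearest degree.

Write both endpoints as unit vectors p₁, p₂ with components (cos φ cos λ, cos φ sin λ, sin φ).
The central angle between the endpoints is δ = arccos(p₁·p₂) ≈ 1.863 rad (106.8°).
Interpolate at f = 3/4 with slerp weights a = sin((1−f)δ)/sin δ ≈ 0.469, b = sin(fδ)/sin δ ≈ 1.029.
p = a·p₁ + b·p₂ ≈ (-0.455, -0.226, -0.862); φ = arcsin(p_z) ≈ -59.49°, λ = atan2(p_y, p_x) ≈ -153.59°.

≈ lat -59°, lon -154°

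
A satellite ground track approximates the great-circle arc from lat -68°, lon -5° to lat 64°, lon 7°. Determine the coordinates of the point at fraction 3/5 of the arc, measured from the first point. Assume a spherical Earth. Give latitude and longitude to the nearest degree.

≈ lat 11°, lon 2°

The haversine formula gives a central angle δ ≈ 2.309 rad (132.3°) between the endpoints.
Interpolate at f = 3/5 with slerp weights a = sin((1−f)δ)/sin δ ≈ 1.078, b = sin(fδ)/sin δ ≈ 1.328.
p = a·p₁ + b·p₂ ≈ (0.980, 0.036, 0.194); φ = arcsin(p_z) ≈ 11.20°, λ = atan2(p_y, p_x) ≈ 2.09°.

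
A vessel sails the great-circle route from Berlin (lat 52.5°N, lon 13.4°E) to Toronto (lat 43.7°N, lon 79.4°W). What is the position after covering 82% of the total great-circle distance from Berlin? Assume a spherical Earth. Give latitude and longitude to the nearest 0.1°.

Convert each endpoint to a unit vector on the sphere (x = cos φ cos λ, y = cos φ sin λ, z = sin φ).
The central angle between the endpoints is δ = arccos(p₁·p₂) ≈ 1.016 rad (58.2°).
Interpolate at f = 0.82 with slerp weights a = sin((1−f)δ)/sin δ ≈ 0.214, b = sin(fδ)/sin δ ≈ 0.871.
p = a·p₁ + b·p₂ ≈ (0.242, -0.589, 0.771); φ = arcsin(p_z) ≈ 50.47°, λ = atan2(p_y, p_x) ≈ -67.61°.

≈ lat 50.5°N, lon 67.6°W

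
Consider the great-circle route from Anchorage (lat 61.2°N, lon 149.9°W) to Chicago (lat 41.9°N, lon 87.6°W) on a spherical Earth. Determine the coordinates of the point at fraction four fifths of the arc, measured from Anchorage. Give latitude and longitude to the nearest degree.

Convert each endpoint to a unit vector on the sphere (x = cos φ cos λ, y = cos φ sin λ, z = sin φ).
The central angle between the endpoints is δ = arccos(p₁·p₂) ≈ 0.720 rad (41.2°).
Interpolate at f = 4/5 with slerp weights a = sin((1−f)δ)/sin δ ≈ 0.218, b = sin(fδ)/sin δ ≈ 0.826.
p = a·p₁ + b·p₂ ≈ (-0.065, -0.667, 0.742); φ = arcsin(p_z) ≈ 47.93°, λ = atan2(p_y, p_x) ≈ -95.56°.

≈ lat 48°N, lon 96°W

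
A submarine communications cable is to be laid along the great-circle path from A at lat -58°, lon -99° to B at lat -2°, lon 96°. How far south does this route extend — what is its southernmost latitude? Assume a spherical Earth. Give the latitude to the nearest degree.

The great circle lies in the plane with unit normal n̂ = (p₁ × p₂)/|p₁ × p₂|.
Here n̂_z ≈ -0.156; the vertex latitude is φ_max = arccos|n̂_z| ≈ 81.0°.
Check via Clairaut: cos φ_max = |cos φ₁| · sin C = cos(58.0°)·sin(162.8°) ≈ 0.156, again giving ≈ 81.0°.

≈ -81°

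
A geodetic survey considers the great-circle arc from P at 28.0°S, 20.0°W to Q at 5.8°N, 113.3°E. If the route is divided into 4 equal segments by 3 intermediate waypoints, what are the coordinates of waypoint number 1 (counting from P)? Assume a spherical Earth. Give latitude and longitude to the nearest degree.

From cos δ = sin φ₁ sin φ₂ + cos φ₁ cos φ₂ cos Δλ, the central angle is δ ≈ 2.278 rad (130.5°).
Interpolate at f = 1/4 with slerp weights a = sin((1−f)δ)/sin δ ≈ 1.303, b = sin(fδ)/sin δ ≈ 0.710.
p = a·p₁ + b·p₂ ≈ (0.802, 0.255, -0.540); φ = arcsin(p_z) ≈ -32.69°, λ = atan2(p_y, p_x) ≈ 17.62°.

≈ 33°S, 18°E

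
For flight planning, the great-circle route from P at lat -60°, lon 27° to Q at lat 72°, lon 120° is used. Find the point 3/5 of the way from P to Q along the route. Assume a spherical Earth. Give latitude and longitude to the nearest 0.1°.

Write both endpoints as unit vectors p₁, p₂ with components (cos φ cos λ, cos φ sin λ, sin φ).
The central angle between the endpoints is δ = arccos(p₁·p₂) ≈ 2.553 rad (146.3°).
Interpolate at f = 3/5 with slerp weights a = sin((1−f)δ)/sin δ ≈ 1.536, b = sin(fδ)/sin δ ≈ 1.800.
p = a·p₁ + b·p₂ ≈ (0.406, 0.830, 0.382); φ = arcsin(p_z) ≈ 22.43°, λ = atan2(p_y, p_x) ≈ 63.93°.

≈ lat 22.4°, lon 63.9°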